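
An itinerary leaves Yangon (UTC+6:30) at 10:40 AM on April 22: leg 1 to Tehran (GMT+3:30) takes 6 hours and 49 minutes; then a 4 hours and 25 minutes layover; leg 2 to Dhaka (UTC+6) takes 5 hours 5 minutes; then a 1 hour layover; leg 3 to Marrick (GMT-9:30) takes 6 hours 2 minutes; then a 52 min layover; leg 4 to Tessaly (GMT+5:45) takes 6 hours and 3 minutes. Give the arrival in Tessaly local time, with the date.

4:11 PM on Apr 23

Convert departure to UTC: 10:40 AM − 6:30 = 4:10 AM UTC on Apr 22.
Add 6 hours and 49 minutes leg 1 → 10:59 AM UTC.
Add 4 hours and 25 minutes layover in Tehran → 3:24 PM UTC.
Add 5 hours 5 minutes leg 2 → 8:29 PM UTC.
Add 1 hour layover in Dhaka → 9:29 PM UTC.
Add 6 hours and 2 minutes leg 3 → 3:31 AM UTC (Apr 23).
Add 52 minutes layover in Marrick → 4:23 AM UTC.
Add 6 hours and 3 minutes leg 4 → 10:26 AM UTC.
Tessaly is UTC+5:45, so local arrival = 10:26 AM + 5:45 = 4:11 PM on Apr 23.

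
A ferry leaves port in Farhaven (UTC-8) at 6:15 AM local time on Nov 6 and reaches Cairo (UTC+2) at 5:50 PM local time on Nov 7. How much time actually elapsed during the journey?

25 hours 35 minutes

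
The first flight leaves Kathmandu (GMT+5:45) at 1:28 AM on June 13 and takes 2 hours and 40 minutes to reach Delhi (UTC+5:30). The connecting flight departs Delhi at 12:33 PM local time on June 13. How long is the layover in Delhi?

Convert departure to UTC: 1:28 AM − 5:45 = 7:43 PM UTC on Jun 12.
Add 2 hours 40 minutes flight time → 10:23 PM UTC.
Delhi is UTC+5:30, so local arrival = 10:23 PM + 5:30 = 3:53 AM on Jun 13.
Layover = 12:33 PM − 3:53 AM = 8 hours 40 minutes.

8 hours 40 minutes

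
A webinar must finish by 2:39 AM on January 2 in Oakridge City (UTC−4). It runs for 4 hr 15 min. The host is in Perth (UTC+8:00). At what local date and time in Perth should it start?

Target end time in UTC: 2:39 AM + 4:00 = 6:39 AM on Jan 2.
Subtract 4 hours and 15 minutes → start 2:24 AM UTC on Jan 2.
Perth is UTC+8:00: 2:24 AM + 8:00 = 10:24 AM on Jan 2.

10:24 AM on Jan 2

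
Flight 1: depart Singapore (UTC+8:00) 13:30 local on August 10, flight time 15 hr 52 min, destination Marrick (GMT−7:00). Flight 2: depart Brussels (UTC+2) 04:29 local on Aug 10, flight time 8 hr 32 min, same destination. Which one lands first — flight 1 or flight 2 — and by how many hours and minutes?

the second, by 10 hours 21 minutes

Flight 1 in UTC: 13:30 − 8:00 = 05:30 on Aug 10.
+15 hours 52 minutes → arrive 21:22 UTC on Aug 10.
Flight 2 in UTC: 04:29 − 2:00 = 02:29 on Aug 10.
+8 hours 32 minutes → arrive 11:01 UTC on Aug 10.
Flight 2 lands earlier by 10 hours 21 minutes.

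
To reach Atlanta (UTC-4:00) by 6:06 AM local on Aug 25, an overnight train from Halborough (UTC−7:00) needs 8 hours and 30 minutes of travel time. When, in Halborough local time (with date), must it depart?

Target arrival in UTC: 6:06 AM + 4:00 = 10:06 AM on Aug 25.
Subtract 8 hours 30 minutes → departure 1:36 AM UTC on Aug 25.
Halborough is UTC−7:00: 1:36 AM − 7:00 = 6:36 PM on Aug 24.

6:36 PM on Aug 24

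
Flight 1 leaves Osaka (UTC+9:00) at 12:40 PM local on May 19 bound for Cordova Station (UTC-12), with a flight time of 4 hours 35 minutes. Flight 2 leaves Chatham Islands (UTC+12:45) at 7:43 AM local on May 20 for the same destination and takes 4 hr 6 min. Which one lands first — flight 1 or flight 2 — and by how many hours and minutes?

the first, by 14 hours 49 minutes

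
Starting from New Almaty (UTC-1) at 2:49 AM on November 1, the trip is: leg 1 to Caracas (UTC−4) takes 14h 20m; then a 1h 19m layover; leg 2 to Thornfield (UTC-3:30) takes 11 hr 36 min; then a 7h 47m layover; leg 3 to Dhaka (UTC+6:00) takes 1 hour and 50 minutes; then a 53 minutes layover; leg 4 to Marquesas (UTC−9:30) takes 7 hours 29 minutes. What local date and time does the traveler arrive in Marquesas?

3:33 PM on November 2

Convert departure to UTC: 2:49 AM + 1:00 = 3:49 AM UTC on Nov 1.
Add 14 hours 20 minutes leg 1 → 6:09 PM UTC.
Add 1 hour and 19 minutes layover in Caracas → 7:28 PM UTC.
Add 11 hours 36 minutes leg 2 → 7:04 AM UTC (Nov 2).
Add 7 hours and 47 minutes layover in Thornfield → 2:51 PM UTC.
Add 1 hour and 50 minutes leg 3 → 4:41 PM UTC.
Add 53 minutes layover in Dhaka → 5:34 PM UTC.
Add 7 hours 29 minutes leg 4 → 1:03 AM UTC (Nov 3).
Marquesas is UTC−9:30, so local arrival = 1:03 AM − 9:30 = 3:33 PM on Nov 2.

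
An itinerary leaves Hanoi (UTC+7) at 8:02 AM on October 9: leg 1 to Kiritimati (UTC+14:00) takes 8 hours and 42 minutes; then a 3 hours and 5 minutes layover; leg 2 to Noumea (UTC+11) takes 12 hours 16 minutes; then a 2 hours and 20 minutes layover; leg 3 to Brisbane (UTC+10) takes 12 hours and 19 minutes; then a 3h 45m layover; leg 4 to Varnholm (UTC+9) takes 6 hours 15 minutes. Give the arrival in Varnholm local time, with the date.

10:44 AM on Oct 11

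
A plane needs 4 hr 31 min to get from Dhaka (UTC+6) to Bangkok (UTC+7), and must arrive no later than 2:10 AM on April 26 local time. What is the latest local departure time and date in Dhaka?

Target arrival in UTC: 2:10 AM − 7:00 = 7:10 PM on Apr 25.
Subtract 4 hours 31 minutes → departure 2:39 PM UTC on Apr 25.
Dhaka is UTC+6:00: 2:39 PM + 6:00 = 8:39 PM on Apr 25.

8:39 PM on April 25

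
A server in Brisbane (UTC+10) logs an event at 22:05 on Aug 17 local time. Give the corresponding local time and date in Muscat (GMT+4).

16:05 on August 17

In UTC: 22:05 − 10:00 = 12:05 on Aug 17.
Muscat is UTC+4:00: 12:05 + 4:00 = 16:05 on Aug 17.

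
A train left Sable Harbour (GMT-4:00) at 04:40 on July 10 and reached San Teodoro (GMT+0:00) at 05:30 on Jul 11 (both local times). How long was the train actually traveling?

20 hours 50 minutes

San Teodoro is 4:00 ahead of Sable Harbour.
Clock-face elapsed time (ignoring zones) is 24 hours 50 minutes.
Actual elapsed = 24 hours 50 minutes − 4:00 = 20 hours 50 minutes.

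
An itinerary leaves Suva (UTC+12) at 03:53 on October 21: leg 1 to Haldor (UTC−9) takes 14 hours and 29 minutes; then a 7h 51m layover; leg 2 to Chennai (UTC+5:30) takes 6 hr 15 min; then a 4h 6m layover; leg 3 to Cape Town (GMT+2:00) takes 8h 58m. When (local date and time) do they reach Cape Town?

11:32 on October 22

Convert departure to UTC: 03:53 − 12:00 = 15:53 UTC on Oct 20.
Add 14 hours and 29 minutes leg 1 → 06:22 UTC (Oct 21).
Add 7 hours 51 minutes layover in Haldor → 14:13 UTC.
Add 6 hours 15 minutes leg 2 → 20:28 UTC.
Add 4 hours 6 minutes layover in Chennai → 00:34 UTC (Oct 22).
Add 8 hours 58 minutes leg 3 → 09:32 UTC.
Cape Town is UTC+2:00, so local arrival = 09:32 + 2:00 = 11:32 on Oct 22.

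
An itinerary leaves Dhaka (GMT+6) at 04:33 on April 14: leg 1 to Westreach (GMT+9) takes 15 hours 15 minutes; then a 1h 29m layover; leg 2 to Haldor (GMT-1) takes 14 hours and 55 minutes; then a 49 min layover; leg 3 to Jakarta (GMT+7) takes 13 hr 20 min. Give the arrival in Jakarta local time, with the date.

Convert departure to UTC: 04:33 − 6:00 = 22:33 UTC on Apr 13.
Add 15 hours and 15 minutes leg 1 → 13:48 UTC (Apr 14).
Add 1 hour and 29 minutes layover in Westreach → 15:17 UTC.
Add 14 hours 55 minutes leg 2 → 06:12 UTC (Apr 15).
Add 49 minutes layover in Haldor → 07:01 UTC.
Add 13 hours and 20 minutes leg 3 → 20:21 UTC.
Jakarta is UTC+7:00, so local arrival = 20:21 + 7:00 = 03:21 on Apr 16.

03:21 on Apr 16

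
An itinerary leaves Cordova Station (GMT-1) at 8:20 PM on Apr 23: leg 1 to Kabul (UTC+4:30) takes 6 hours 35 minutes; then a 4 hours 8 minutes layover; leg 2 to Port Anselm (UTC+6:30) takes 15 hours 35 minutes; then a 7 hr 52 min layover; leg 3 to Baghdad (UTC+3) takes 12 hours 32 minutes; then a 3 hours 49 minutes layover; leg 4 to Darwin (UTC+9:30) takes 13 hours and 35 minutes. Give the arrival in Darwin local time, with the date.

Convert departure to UTC: 8:20 PM + 1:00 = 9:20 PM UTC on Apr 23.
Add 6 hours 35 minutes leg 1 → 3:55 AM UTC (Apr 24).
Add 4 hours and 8 minutes layover in Kabul → 8:03 AM UTC.
Add 15 hours 35 minutes leg 2 → 11:38 PM UTC.
Add 7 hours 52 minutes layover in Port Anselm → 7:30 AM UTC (Apr 25).
Add 12 hours 32 minutes leg 3 → 8:02 PM UTC.
Add 3 hours 49 minutes layover in Baghdad → 11:51 PM UTC.
Add 13 hours 35 minutes leg 4 → 1:26 PM UTC (Apr 26).
Darwin is UTC+9:30, so local arrival = 1:26 PM + 9:30 = 10:56 PM on Apr 26.

10:56 PM on April 26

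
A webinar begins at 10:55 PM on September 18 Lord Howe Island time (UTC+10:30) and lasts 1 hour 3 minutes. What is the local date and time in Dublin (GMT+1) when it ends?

Dublin is 9:30 behind Lord Howe Island.
After 1 hour and 3 minutes it is 11:58 PM in Lord Howe Island.
Shift by the zone difference: 11:58 PM − 9:30 = 2:28 PM on Sep 18 in Dublin.

2:28 PM on September 18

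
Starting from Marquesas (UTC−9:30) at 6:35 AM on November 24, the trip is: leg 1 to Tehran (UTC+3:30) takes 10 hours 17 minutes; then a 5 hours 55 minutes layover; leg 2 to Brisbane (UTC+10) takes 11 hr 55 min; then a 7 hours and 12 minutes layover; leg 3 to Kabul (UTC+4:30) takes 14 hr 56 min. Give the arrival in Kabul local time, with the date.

10:50 PM on Nov 26

Convert departure to UTC: 6:35 AM + 9:30 = 4:05 PM UTC on Nov 24.
Add 10 hours and 17 minutes leg 1 → 2:22 AM UTC (Nov 25).
Add 5 hours 55 minutes layover in Tehran → 8:17 AM UTC.
Add 11 hours 55 minutes leg 2 → 8:12 PM UTC.
Add 7 hours 12 minutes layover in Brisbane → 3:24 AM UTC (Nov 26).
Add 14 hours and 56 minutes leg 3 → 6:20 PM UTC.
Kabul is UTC+4:30, so local arrival = 6:20 PM + 4:30 = 10:50 PM on Nov 26.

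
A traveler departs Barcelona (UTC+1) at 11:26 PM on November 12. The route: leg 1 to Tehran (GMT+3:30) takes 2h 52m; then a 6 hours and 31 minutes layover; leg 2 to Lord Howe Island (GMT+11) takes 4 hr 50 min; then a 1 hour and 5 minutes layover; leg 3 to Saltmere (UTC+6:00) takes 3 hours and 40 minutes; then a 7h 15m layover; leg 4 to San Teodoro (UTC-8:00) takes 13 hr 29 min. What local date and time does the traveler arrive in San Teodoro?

Convert departure to UTC: 11:26 PM − 1:00 = 10:26 PM UTC on Nov 12.
Add 2 hours and 52 minutes leg 1 → 1:18 AM UTC (Nov 13).
Add 6 hours 31 minutes layover in Tehran → 7:49 AM UTC.
Add 4 hours and 50 minutes leg 2 → 12:39 PM UTC.
Add 1 hour 5 minutes layover in Lord Howe Island → 1:44 PM UTC.
Add 3 hours and 40 minutes leg 3 → 5:24 PM UTC.
Add 7 hours 15 minutes layover in Saltmere → 12:39 AM UTC (Nov 14).
Add 13 hours and 29 minutes leg 4 → 2:08 PM UTC.
San Teodoro is UTC−8:00, so local arrival = 2:08 PM − 8:00 = 6:08 AM on Nov 14.

6:08 AM on November 14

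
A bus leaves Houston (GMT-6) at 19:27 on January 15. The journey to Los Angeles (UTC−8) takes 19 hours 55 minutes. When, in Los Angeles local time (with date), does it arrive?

Los Angeles is 2:00 behind Houston.
After 19 hours and 55 minutes it is 15:22 (Jan 16) in Houston.
Shift by the zone difference: 15:22 − 2:00 = 13:22 on Jan 16 in Los Angeles.

13:22 on January 16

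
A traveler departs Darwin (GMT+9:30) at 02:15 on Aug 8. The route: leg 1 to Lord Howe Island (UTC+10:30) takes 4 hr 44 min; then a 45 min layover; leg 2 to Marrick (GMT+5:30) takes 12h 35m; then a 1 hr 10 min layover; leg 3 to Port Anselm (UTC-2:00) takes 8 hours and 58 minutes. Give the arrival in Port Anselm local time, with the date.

Convert departure to UTC: 02:15 − 9:30 = 16:45 UTC on Aug 7.
Add 4 hours 44 minutes leg 1 → 21:29 UTC.
Add 45 minutes layover in Lord Howe Island → 22:14 UTC.
Add 12 hours and 35 minutes leg 2 → 10:49 UTC (Aug 8).
Add 1 hour 10 minutes layover in Marrick → 11:59 UTC.
Add 8 hours 58 minutes leg 3 → 20:57 UTC.
Port Anselm is UTC−2:00, so local arrival = 20:57 − 2:00 = 18:57 on Aug 8.

18:57 on August 8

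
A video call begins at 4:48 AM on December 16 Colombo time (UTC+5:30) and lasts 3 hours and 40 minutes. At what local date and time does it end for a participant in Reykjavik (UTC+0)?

2:58 AM on Dec 16

Convert start to UTC: 4:48 AM − 5:30 = 11:18 PM UTC on Dec 15.
Add 3 hours and 40 minutes duration → 2:58 AM UTC (Dec 16).
Reykjavik is UTC+0, so local end time is the same: 2:58 AM on Dec 16.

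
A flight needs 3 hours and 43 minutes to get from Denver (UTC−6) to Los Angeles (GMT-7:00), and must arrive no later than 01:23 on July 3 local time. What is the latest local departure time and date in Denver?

22:40 on Jul 2

Target arrival in UTC: 01:23 + 7:00 = 08:23 on Jul 3.
Subtract 3 hours and 43 minutes → departure 04:40 UTC on Jul 3.
Denver is UTC−6:00: 04:40 − 6:00 = 22:40 on Jul 2.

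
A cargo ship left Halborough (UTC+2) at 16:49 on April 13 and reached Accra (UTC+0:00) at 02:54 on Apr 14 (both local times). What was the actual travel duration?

Accra is 2:00 behind Halborough.
Clock-face elapsed time (ignoring zones) is 10 hours 5 minutes.
Actual elapsed = 10 hours 5 minutes + 2:00 = 12 hours 5 minutes.

12 hours 5 minutes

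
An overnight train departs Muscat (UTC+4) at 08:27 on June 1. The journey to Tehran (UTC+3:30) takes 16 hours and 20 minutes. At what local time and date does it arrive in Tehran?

00:17 on June 2

Tehran is 0:30 behind Muscat.
After 16 hours 20 minutes it is 00:47 (Jun 2) in Muscat.
Shift by the zone difference: 00:47 − 0:30 = 00:17 on Jun 2 in Tehran.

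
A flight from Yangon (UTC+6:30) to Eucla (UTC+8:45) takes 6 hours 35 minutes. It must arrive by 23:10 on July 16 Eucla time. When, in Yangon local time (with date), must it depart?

Target arrival in UTC: 23:10 − 8:45 = 14:25 on Jul 16.
Subtract 6 hours 35 minutes → departure 07:50 UTC on Jul 16.
Yangon is UTC+6:30: 07:50 + 6:30 = 14:20 on Jul 16.

14:20 on July 16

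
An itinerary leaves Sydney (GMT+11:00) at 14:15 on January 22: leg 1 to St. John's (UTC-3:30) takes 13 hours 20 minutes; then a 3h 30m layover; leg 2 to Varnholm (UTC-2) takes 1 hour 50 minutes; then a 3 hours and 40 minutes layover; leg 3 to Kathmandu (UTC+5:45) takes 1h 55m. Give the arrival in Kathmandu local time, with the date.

Convert departure to UTC: 14:15 − 11:00 = 03:15 UTC on Jan 22.
Add 13 hours 20 minutes leg 1 → 16:35 UTC.
Add 3 hours 30 minutes layover in St. John's → 20:05 UTC.
Add 1 hour 50 minutes leg 2 → 21:55 UTC.
Add 3 hours and 40 minutes layover in Varnholm → 01:35 UTC (Jan 23).
Add 1 hour and 55 minutes leg 3 → 03:30 UTC.
Kathmandu is UTC+5:45, so local arrival = 03:30 + 5:45 = 09:15 on Jan 23.

09:15 on Jan 23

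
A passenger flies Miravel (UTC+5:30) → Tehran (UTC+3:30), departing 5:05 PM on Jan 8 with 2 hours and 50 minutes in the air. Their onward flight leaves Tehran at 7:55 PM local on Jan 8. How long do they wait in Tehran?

2 hours

Convert departure to UTC: 5:05 PM − 5:30 = 11:35 AM UTC on Jan 8.
Add 2 hours 50 minutes flight time → 2:25 PM UTC.
Tehran is UTC+3:30, so local arrival = 2:25 PM + 3:30 = 5:55 PM on Jan 8.
Layover = 7:55 PM − 5:55 PM = 2 hours.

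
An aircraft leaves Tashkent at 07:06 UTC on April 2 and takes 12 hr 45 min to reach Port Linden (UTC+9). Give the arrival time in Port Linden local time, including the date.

04:51 on Apr 3

Departure is given in UTC: 07:06 on Apr 2.
Add 12 hours and 45 minutes → 19:51 UTC.
Port Linden is UTC+9:00: 19:51 + 9:00 = 04:51 on Apr 3.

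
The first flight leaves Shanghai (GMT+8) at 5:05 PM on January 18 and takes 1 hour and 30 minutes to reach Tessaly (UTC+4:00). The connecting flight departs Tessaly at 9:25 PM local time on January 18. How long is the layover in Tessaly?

6 hours 50 minutes

Convert departure to UTC: 5:05 PM − 8:00 = 9:05 AM UTC on Jan 18.
Add 1 hour 30 minutes flight time → 10:35 AM UTC.
Tessaly is UTC+4:00, so local arrival = 10:35 AM + 4:00 = 2:35 PM on Jan 18.
Layover = 9:25 PM − 2:35 PM = 6 hours 50 minutes.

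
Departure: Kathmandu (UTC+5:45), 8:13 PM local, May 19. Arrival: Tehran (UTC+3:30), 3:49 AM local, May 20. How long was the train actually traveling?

9 hours 51 minutes

Departure in UTC: 8:13 PM − 5:45 = 2:28 PM on May 19.
Arrival in UTC: 3:49 AM − 3:30 = 12:19 AM on May 20.
Elapsed = 12:19 AM − 2:28 PM (+1 day) = 9 hours 51 minutes.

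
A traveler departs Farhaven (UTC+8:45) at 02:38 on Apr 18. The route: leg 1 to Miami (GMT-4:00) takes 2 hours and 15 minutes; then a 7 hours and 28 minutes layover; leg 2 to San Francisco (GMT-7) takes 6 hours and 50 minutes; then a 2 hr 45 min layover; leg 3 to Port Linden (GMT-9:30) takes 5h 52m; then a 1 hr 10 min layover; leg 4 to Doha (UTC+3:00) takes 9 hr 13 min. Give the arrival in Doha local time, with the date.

Convert departure to UTC: 02:38 − 8:45 = 17:53 UTC on Apr 17.
Add 2 hours 15 minutes leg 1 → 20:08 UTC.
Add 7 hours 28 minutes layover in Miami → 03:36 UTC (Apr 18).
Add 6 hours and 50 minutes leg 2 → 10:26 UTC.
Add 2 hours 45 minutes layover in San Francisco → 13:11 UTC.
Add 5 hours 52 minutes leg 3 → 19:03 UTC.
Add 1 hour and 10 minutes layover in Port Linden → 20:13 UTC.
Add 9 hours and 13 minutes leg 4 → 05:26 UTC (Apr 19).
Doha is UTC+3:00, so local arrival = 05:26 + 3:00 = 08:26 on Apr 19.

08:26 on April 19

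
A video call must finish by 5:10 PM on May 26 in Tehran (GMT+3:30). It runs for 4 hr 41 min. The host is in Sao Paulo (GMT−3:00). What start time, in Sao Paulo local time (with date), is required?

5:59 AM on May 26

Target end time in UTC: 5:10 PM − 3:30 = 1:40 PM on May 26.
Subtract 4 hours 41 minutes → start 8:59 AM UTC on May 26.
Sao Paulo is UTC−3:00: 8:59 AM − 3:00 = 5:59 AM on May 26.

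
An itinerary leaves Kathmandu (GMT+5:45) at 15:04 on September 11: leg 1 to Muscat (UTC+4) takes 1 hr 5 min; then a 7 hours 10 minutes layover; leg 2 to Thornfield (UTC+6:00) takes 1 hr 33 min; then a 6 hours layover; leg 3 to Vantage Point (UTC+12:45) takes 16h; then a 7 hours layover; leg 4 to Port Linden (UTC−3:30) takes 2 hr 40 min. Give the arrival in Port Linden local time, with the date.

Convert departure to UTC: 15:04 − 5:45 = 09:19 UTC on Sep 11.
Add 1 hour 5 minutes leg 1 → 10:24 UTC.
Add 7 hours 10 minutes layover in Muscat → 17:34 UTC.
Add 1 hour and 33 minutes leg 2 → 19:07 UTC.
Add 6 hours layover in Thornfield → 01:07 UTC (Sep 12).
Add 16 hours leg 3 → 17:07 UTC.
Add 7 hours layover in Vantage Point → 00:07 UTC (Sep 13).
Add 2 hours and 40 minutes leg 4 → 02:47 UTC.
Port Linden is UTC−3:30, so local arrival = 02:47 − 3:30 = 23:17 on Sep 12.

23:17 on Sep 12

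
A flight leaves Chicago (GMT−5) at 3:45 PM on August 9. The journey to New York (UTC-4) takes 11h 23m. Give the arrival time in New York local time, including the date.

4:08 AM on August 10

New York is 1:00 ahead of Chicago.
After 11 hours 23 minutes it is 3:08 AM (Aug 10) in Chicago.
Shift by the zone difference: 3:08 AM + 1:00 = 4:08 AM on Aug 10 in New York.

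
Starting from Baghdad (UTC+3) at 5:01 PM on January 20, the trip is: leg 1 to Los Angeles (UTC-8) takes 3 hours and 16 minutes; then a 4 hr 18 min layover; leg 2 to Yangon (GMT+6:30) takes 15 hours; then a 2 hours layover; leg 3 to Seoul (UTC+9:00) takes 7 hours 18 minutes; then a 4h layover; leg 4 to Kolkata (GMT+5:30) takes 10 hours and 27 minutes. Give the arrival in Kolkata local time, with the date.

5:50 PM on January 22

Convert departure to UTC: 5:01 PM − 3:00 = 2:01 PM UTC on Jan 20.
Add 3 hours 16 minutes leg 1 → 5:17 PM UTC.
Add 4 hours and 18 minutes layover in Los Angeles → 9:35 PM UTC.
Add 15 hours leg 2 → 12:35 PM UTC (Jan 21).
Add 2 hours layover in Yangon → 2:35 PM UTC.
Add 7 hours 18 minutes leg 3 → 9:53 PM UTC.
Add 4 hours layover in Seoul → 1:53 AM UTC (Jan 22).
Add 10 hours 27 minutes leg 4 → 12:20 PM UTC.
Kolkata is UTC+5:30, so local arrival = 12:20 PM + 5:30 = 5:50 PM on Jan 22.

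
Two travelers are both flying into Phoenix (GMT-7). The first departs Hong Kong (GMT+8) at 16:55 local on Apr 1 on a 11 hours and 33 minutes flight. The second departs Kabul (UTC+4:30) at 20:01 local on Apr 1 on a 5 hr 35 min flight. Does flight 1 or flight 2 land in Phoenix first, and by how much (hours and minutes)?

the first, by 38 minutes

Flight 1 in UTC: 16:55 − 8:00 = 08:55 on Apr 1.
+11 hours 33 minutes → arrive 20:28 UTC on Apr 1.
Flight 2 in UTC: 20:01 − 4:30 = 15:31 on Apr 1.
+5 hours and 35 minutes → arrive 21:06 UTC on Apr 1.
Flight 1 lands earlier by 38 minutes.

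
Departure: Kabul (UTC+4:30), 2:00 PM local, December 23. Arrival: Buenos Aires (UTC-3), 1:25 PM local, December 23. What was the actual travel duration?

Departure in UTC: 2:00 PM − 4:30 = 9:30 AM on Dec 23.
Arrival in UTC: 1:25 PM + 3:00 = 4:25 PM on Dec 23.
Elapsed = 4:25 PM − 9:30 AM = 6 hours 55 minutes.

6 hours 55 minutes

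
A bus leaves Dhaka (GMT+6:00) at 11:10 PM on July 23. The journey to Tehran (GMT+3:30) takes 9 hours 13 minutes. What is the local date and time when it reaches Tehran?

5:53 AM on July 24

Convert departure to UTC: 11:10 PM − 6:00 = 5:10 PM UTC on Jul 23.
Add 9 hours and 13 minutes travel time → 2:23 AM UTC (Jul 24).
Tehran is UTC+3:30, so local arrival = 2:23 AM + 3:30 = 5:53 AM on Jul 24.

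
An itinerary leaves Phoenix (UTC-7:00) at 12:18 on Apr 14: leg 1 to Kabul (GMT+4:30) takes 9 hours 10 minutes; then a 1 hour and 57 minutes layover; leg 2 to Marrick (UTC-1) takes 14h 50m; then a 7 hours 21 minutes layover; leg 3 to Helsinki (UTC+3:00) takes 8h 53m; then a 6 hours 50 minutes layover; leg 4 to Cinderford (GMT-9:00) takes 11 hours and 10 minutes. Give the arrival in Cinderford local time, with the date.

22:29 on April 16

Convert departure to UTC: 12:18 + 7:00 = 19:18 UTC on Apr 14.
Add 9 hours 10 minutes leg 1 → 04:28 UTC (Apr 15).
Add 1 hour and 57 minutes layover in Kabul → 06:25 UTC.
Add 14 hours and 50 minutes leg 2 → 21:15 UTC.
Add 7 hours 21 minutes layover in Marrick → 04:36 UTC (Apr 16).
Add 8 hours 53 minutes leg 3 → 13:29 UTC.
Add 6 hours 50 minutes layover in Helsinki → 20:19 UTC.
Add 11 hours and 10 minutes leg 4 → 07:29 UTC (Apr 17).
Cinderford is UTC−9:00, so local arrival = 07:29 − 9:00 = 22:29 on Apr 16.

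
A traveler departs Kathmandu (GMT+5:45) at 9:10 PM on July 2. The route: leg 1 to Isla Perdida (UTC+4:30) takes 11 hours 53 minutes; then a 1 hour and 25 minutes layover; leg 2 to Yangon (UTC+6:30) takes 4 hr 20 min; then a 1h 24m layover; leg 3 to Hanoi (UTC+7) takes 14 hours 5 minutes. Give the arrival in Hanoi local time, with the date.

7:32 AM on Jul 4

Convert departure to UTC: 9:10 PM − 5:45 = 3:25 PM UTC on Jul 2.
Add 11 hours and 53 minutes leg 1 → 3:18 AM UTC (Jul 3).
Add 1 hour and 25 minutes layover in Isla Perdida → 4:43 AM UTC.
Add 4 hours 20 minutes leg 2 → 9:03 AM UTC.
Add 1 hour and 24 minutes layover in Yangon → 10:27 AM UTC.
Add 14 hours and 5 minutes leg 3 → 12:32 AM UTC (Jul 4).
Hanoi is UTC+7:00, so local arrival = 12:32 AM + 7:00 = 7:32 AM on Jul 4.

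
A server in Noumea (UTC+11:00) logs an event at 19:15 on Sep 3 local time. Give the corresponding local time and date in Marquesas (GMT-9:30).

22:45 on September 2

Marquesas is 20:30 behind Noumea.
Shift by the zone difference: 19:15 − 20:30 = 22:45 on Sep 2 in Marquesas.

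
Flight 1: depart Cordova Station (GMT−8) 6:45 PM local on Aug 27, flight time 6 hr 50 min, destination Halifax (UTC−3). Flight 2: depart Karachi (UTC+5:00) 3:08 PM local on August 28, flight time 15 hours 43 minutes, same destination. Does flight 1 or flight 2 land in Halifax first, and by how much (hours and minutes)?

Flight 1 in UTC: 6:45 PM + 8:00 = 2:45 AM on Aug 28.
+6 hours and 50 minutes → arrive 9:35 AM UTC on Aug 28.
Flight 2 in UTC: 3:08 PM − 5:00 = 10:08 AM on Aug 28.
+15 hours and 43 minutes → arrive 1:51 AM UTC on Aug 29.
Flight 1 lands earlier by 16 hours 16 minutes.

the first, by 16 hours 16 minutes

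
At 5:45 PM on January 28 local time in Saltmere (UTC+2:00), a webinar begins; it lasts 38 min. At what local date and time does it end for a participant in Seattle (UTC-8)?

Seattle is 10:00 behind Saltmere.
After 38 minutes it is 6:23 PM in Saltmere.
Shift by the zone difference: 6:23 PM − 10:00 = 8:23 AM on Jan 28 in Seattle.

8:23 AM on Jan 28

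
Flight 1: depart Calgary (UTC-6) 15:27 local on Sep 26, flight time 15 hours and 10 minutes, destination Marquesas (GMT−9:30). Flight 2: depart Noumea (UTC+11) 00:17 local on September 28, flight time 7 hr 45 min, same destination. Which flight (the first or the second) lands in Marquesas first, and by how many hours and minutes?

Flight 1 in UTC: 15:27 + 6:00 = 21:27 on Sep 26.
+15 hours 10 minutes → arrive 12:37 UTC on Sep 27.
Flight 2 in UTC: 00:17 − 11:00 = 13:17 on Sep 27.
+7 hours and 45 minutes → arrive 21:02 UTC on Sep 27.
Flight 1 lands earlier by 8 hours 25 minutes.

the first, by 8 hours 25 minutes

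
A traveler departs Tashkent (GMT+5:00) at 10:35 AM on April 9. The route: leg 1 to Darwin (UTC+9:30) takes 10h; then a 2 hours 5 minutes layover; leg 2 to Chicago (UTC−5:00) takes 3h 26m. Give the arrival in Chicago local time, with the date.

4:06 PM on Apr 9

Convert departure to UTC: 10:35 AM − 5:00 = 5:35 AM UTC on Apr 9.
Add 10 hours leg 1 → 3:35 PM UTC.
Add 2 hours 5 minutes layover in Darwin → 5:40 PM UTC.
Add 3 hours and 26 minutes leg 2 → 9:06 PM UTC.
Chicago is UTC−5:00, so local arrival = 9:06 PM − 5:00 = 4:06 PM on Apr 9.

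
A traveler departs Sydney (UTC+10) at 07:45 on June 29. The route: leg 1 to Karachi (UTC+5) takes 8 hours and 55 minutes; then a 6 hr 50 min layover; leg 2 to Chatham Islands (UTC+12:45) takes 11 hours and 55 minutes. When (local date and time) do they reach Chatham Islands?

14:10 on June 30

Convert departure to UTC: 07:45 − 10:00 = 21:45 UTC on Jun 28.
Add 8 hours 55 minutes leg 1 → 06:40 UTC (Jun 29).
Add 6 hours and 50 minutes layover in Karachi → 13:30 UTC.
Add 11 hours 55 minutes leg 2 → 01:25 UTC (Jun 30).
Chatham Islands is UTC+12:45, so local arrival = 01:25 + 12:45 = 14:10 on Jun 30.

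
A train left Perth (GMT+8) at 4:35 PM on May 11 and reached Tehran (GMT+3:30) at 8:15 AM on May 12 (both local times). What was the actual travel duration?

Tehran is 4:30 behind Perth.
Clock-face elapsed time (ignoring zones) is 15 hours 40 minutes.
Actual elapsed = 15 hours 40 minutes + 4:30 = 20 hours 10 minutes.

20 hours 10 minutes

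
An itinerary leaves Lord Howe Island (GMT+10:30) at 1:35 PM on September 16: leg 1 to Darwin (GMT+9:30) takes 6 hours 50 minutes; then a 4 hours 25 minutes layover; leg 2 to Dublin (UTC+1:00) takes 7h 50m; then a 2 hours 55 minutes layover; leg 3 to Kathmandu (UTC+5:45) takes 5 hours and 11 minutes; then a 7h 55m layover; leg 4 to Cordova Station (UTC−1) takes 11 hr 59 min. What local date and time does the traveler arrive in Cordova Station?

1:10 AM on September 18

Convert departure to UTC: 1:35 PM − 10:30 = 3:05 AM UTC on Sep 16.
Add 6 hours and 50 minutes leg 1 → 9:55 AM UTC.
Add 4 hours 25 minutes layover in Darwin → 2:20 PM UTC.
Add 7 hours and 50 minutes leg 2 → 10:10 PM UTC.
Add 2 hours 55 minutes layover in Dublin → 1:05 AM UTC (Sep 17).
Add 5 hours 11 minutes leg 3 → 6:16 AM UTC.
Add 7 hours 55 minutes layover in Kathmandu → 2:11 PM UTC.
Add 11 hours and 59 minutes leg 4 → 2:10 AM UTC (Sep 18).
Cordova Station is UTC−1:00, so local arrival = 2:10 AM − 1:00 = 1:10 AM on Sep 18.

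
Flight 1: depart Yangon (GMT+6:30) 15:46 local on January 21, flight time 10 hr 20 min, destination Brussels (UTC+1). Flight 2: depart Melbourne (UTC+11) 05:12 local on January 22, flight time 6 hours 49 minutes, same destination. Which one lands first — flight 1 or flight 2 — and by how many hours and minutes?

Flight 1 in UTC: 15:46 − 6:30 = 09:16 on Jan 21.
+10 hours 20 minutes → arrive 19:36 UTC on Jan 21.
Flight 2 in UTC: 05:12 − 11:00 = 18:12 on Jan 21.
+6 hours 49 minutes → arrive 01:01 UTC on Jan 22.
Flight 1 lands earlier by 5 hours 25 minutes.

the first, by 5 hours 25 minutes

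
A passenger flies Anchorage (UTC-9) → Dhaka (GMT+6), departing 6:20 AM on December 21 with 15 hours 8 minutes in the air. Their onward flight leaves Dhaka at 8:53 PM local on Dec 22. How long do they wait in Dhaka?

8 hours 25 minutes

Convert departure to UTC: 6:20 AM + 9:00 = 3:20 PM UTC on Dec 21.
Add 15 hours 8 minutes flight time → 6:28 AM UTC (Dec 22).
Dhaka is UTC+6:00, so local arrival = 6:28 AM + 6:00 = 12:28 PM on Dec 22.
Layover = 8:53 PM − 12:28 PM = 8 hours 25 minutes.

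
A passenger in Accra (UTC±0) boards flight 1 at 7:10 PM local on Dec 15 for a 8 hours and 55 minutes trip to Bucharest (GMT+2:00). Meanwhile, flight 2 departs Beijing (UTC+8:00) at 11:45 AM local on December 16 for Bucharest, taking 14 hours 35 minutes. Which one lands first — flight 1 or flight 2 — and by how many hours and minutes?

the first, by 14 hours 15 minutes

Flight 1 departs at 7:10 PM UTC (Dec 15).
+8 hours 55 minutes → arrive 4:05 AM UTC on Dec 16.
Flight 2 in UTC: 11:45 AM − 8:00 = 3:45 AM on Dec 16.
+14 hours 35 minutes → arrive 6:20 PM UTC on Dec 16.
Flight 1 lands earlier by 14 hours 15 minutes.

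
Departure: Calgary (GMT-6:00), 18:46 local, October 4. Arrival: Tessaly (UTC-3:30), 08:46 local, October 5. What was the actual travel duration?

11 hours 30 minutes

Tessaly is 2:30 ahead of Calgary.
Clock-face elapsed time (ignoring zones) is 14 hours.
Actual elapsed = 14 hours − 2:30 = 11 hours 30 minutes.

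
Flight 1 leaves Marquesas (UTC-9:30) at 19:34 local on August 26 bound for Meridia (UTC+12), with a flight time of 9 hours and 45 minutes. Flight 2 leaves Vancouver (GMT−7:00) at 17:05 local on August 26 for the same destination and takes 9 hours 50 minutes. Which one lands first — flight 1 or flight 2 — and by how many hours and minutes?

Flight 1 in UTC: 19:34 + 9:30 = 05:04 on Aug 27.
+9 hours 45 minutes → arrive 14:49 UTC on Aug 27.
Flight 2 in UTC: 17:05 + 7:00 = 00:05 on Aug 27.
+9 hours and 50 minutes → arrive 09:55 UTC on Aug 27.
Flight 2 lands earlier by 4 hours 54 minutes.

the second, by 4 hours 54 minutes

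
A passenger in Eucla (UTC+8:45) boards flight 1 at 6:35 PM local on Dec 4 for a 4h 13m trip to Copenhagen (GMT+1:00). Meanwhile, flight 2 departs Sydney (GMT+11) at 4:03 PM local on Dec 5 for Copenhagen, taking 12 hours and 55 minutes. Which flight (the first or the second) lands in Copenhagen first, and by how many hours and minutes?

the first, by 27 hours 55 minutes

Flight 1 in UTC: 6:35 PM − 8:45 = 9:50 AM on Dec 4.
+4 hours 13 minutes → arrive 2:03 PM UTC on Dec 4.
Flight 2 in UTC: 4:03 PM − 11:00 = 5:03 AM on Dec 5.
+12 hours 55 minutes → arrive 5:58 PM UTC on Dec 5.
Flight 1 lands earlier by 27 hours 55 minutes.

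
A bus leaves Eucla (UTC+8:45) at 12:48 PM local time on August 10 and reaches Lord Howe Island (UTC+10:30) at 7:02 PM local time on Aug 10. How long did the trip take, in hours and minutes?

Departure in UTC: 12:48 PM − 8:45 = 4:03 AM on Aug 10.
Arrival in UTC: 7:02 PM − 10:30 = 8:32 AM on Aug 10.
Elapsed = 8:32 AM − 4:03 AM = 4 hours 29 minutes.

4 hours 29 minutes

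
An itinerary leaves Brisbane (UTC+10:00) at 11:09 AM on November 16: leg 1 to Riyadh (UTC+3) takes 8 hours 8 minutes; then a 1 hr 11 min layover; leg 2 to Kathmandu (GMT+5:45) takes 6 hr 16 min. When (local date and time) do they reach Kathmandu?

Convert departure to UTC: 11:09 AM − 10:00 = 1:09 AM UTC on Nov 16.
Add 8 hours and 8 minutes leg 1 → 9:17 AM UTC.
Add 1 hour 11 minutes layover in Riyadh → 10:28 AM UTC.
Add 6 hours 16 minutes leg 2 → 4:44 PM UTC.
Kathmandu is UTC+5:45, so local arrival = 4:44 PM + 5:45 = 10:29 PM on Nov 16.

10:29 PM on Nov 16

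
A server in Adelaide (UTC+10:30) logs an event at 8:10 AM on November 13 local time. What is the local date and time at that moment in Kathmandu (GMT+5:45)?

Kathmandu is 4:45 behind Adelaide.
Shift by the zone difference: 8:10 AM − 4:45 = 3:25 AM on Nov 13 in Kathmandu.

3:25 AM on November 13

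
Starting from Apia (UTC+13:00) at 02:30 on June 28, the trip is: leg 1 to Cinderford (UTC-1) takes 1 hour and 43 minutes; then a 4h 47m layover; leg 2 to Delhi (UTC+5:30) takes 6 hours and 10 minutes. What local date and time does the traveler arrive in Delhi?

Convert departure to UTC: 02:30 − 13:00 = 13:30 UTC on Jun 27.
Add 1 hour and 43 minutes leg 1 → 15:13 UTC.
Add 4 hours and 47 minutes layover in Cinderford → 20:00 UTC.
Add 6 hours 10 minutes leg 2 → 02:10 UTC (Jun 28).
Delhi is UTC+5:30, so local arrival = 02:10 + 5:30 = 07:40 on Jun 28.

07:40 on June 28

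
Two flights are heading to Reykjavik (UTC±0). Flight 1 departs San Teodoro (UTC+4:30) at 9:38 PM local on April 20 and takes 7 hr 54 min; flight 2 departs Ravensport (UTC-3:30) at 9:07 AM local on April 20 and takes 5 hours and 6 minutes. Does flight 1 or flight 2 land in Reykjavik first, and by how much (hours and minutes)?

Flight 1 in UTC: 9:38 PM − 4:30 = 5:08 PM on Apr 20.
+7 hours and 54 minutes → arrive 1:02 AM UTC on Apr 21.
Flight 2 in UTC: 9:07 AM + 3:30 = 12:37 PM on Apr 20.
+5 hours and 6 minutes → arrive 5:43 PM UTC on Apr 20.
Flight 2 lands earlier by 7 hours 19 minutes.

the second, by 7 hours 19 minutes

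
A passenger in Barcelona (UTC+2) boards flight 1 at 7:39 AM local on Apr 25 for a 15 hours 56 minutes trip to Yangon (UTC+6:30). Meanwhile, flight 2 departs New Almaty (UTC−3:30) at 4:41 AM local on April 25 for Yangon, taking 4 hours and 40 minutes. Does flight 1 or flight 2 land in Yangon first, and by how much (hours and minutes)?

Flight 1 in UTC: 7:39 AM − 2:00 = 5:39 AM on Apr 25.
+15 hours 56 minutes → arrive 9:35 PM UTC on Apr 25.
Flight 2 in UTC: 4:41 AM + 3:30 = 8:11 AM on Apr 25.
+4 hours 40 minutes → arrive 12:51 PM UTC on Apr 25.
Flight 2 lands earlier by 8 hours 44 minutes.

the second, by 8 hours 44 minutes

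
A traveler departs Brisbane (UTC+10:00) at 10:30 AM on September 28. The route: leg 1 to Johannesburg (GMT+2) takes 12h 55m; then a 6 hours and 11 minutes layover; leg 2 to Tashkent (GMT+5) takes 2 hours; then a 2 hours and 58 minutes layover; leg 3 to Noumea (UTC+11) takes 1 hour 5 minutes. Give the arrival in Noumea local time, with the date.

Convert departure to UTC: 10:30 AM − 10:00 = 12:30 AM UTC on Sep 28.
Add 12 hours 55 minutes leg 1 → 1:25 PM UTC.
Add 6 hours 11 minutes layover in Johannesburg → 7:36 PM UTC.
Add 2 hours leg 2 → 9:36 PM UTC.
Add 2 hours and 58 minutes layover in Tashkent → 12:34 AM UTC (Sep 29).
Add 1 hour 5 minutes leg 3 → 1:39 AM UTC.
Noumea is UTC+11:00, so local arrival = 1:39 AM + 11:00 = 12:39 PM on Sep 29.

12:39 PM on Sep 29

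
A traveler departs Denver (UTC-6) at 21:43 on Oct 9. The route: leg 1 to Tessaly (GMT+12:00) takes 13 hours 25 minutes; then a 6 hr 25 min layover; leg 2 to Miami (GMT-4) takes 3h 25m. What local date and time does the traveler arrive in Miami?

Convert departure to UTC: 21:43 + 6:00 = 03:43 UTC on Oct 10.
Add 13 hours 25 minutes leg 1 → 17:08 UTC.
Add 6 hours and 25 minutes layover in Tessaly → 23:33 UTC.
Add 3 hours 25 minutes leg 2 → 02:58 UTC (Oct 11).
Miami is UTC−4:00, so local arrival = 02:58 − 4:00 = 22:58 on Oct 10.

22:58 on October 10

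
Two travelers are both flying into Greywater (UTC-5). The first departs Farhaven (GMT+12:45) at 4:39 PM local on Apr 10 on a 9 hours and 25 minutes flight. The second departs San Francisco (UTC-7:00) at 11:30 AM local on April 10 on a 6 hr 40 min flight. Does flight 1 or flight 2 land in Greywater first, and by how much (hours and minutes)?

Flight 1 in UTC: 4:39 PM − 12:45 = 3:54 AM on Apr 10.
+9 hours and 25 minutes → arrive 1:19 PM UTC on Apr 10.
Flight 2 in UTC: 11:30 AM + 7:00 = 6:30 PM on Apr 10.
+6 hours and 40 minutes → arrive 1:10 AM UTC on Apr 11.
Flight 1 lands earlier by 11 hours 51 minutes.

the first, by 11 hours 51 minutes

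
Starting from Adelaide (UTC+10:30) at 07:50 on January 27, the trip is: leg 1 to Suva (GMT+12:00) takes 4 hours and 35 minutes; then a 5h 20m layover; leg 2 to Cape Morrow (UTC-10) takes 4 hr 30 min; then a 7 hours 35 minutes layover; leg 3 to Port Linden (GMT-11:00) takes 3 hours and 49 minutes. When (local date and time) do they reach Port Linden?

Convert departure to UTC: 07:50 − 10:30 = 21:20 UTC on Jan 26.
Add 4 hours and 35 minutes leg 1 → 01:55 UTC (Jan 27).
Add 5 hours and 20 minutes layover in Suva → 07:15 UTC.
Add 4 hours and 30 minutes leg 2 → 11:45 UTC.
Add 7 hours and 35 minutes layover in Cape Morrow → 19:20 UTC.
Add 3 hours and 49 minutes leg 3 → 23:09 UTC.
Port Linden is UTC−11:00, so local arrival = 23:09 − 11:00 = 12:09 on Jan 27.

12:09 on January 27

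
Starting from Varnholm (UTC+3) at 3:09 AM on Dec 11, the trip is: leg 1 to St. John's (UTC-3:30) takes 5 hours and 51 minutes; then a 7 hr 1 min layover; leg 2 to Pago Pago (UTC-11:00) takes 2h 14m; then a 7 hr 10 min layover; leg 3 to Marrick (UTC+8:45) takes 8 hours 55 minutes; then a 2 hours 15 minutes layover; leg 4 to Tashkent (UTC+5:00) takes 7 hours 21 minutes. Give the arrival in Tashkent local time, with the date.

Convert departure to UTC: 3:09 AM − 3:00 = 12:09 AM UTC on Dec 11.
Add 5 hours and 51 minutes leg 1 → 6:00 AM UTC.
Add 7 hours and 1 minute layover in St. John's → 1:01 PM UTC.
Add 2 hours and 14 minutes leg 2 → 3:15 PM UTC.
Add 7 hours and 10 minutes layover in Pago Pago → 10:25 PM UTC.
Add 8 hours and 55 minutes leg 3 → 7:20 AM UTC (Dec 12).
Add 2 hours 15 minutes layover in Marrick → 9:35 AM UTC.
Add 7 hours and 21 minutes leg 4 → 4:56 PM UTC.
Tashkent is UTC+5:00, so local arrival = 4:56 PM + 5:00 = 9:56 PM on Dec 12.

9:56 PM on December 12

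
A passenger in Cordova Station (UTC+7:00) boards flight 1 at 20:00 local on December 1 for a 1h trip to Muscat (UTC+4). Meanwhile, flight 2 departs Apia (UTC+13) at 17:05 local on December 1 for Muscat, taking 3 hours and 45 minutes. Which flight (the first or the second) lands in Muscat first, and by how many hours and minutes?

the second, by 6 hours 10 minutes

Flight 1 in UTC: 20:00 − 7:00 = 13:00 on Dec 1.
+1 hour → arrive 14:00 UTC on Dec 1.
Flight 2 in UTC: 17:05 − 13:00 = 04:05 on Dec 1.
+3 hours 45 minutes → arrive 07:50 UTC on Dec 1.
Flight 2 lands earlier by 6 hours 10 minutes.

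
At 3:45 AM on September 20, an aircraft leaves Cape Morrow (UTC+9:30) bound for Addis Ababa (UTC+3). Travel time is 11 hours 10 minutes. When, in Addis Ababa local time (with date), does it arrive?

8:25 AM on Sep 20

Convert departure to UTC: 3:45 AM − 9:30 = 6:15 PM UTC on Sep 19.
Add 11 hours and 10 minutes travel time → 5:25 AM UTC (Sep 20).
Addis Ababa is UTC+3:00, so local arrival = 5:25 AM + 3:00 = 8:25 AM on Sep 20.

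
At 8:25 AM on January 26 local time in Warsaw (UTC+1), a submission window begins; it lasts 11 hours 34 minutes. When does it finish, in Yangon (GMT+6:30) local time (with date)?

1:29 AM on January 27

Yangon is 5:30 ahead of Warsaw.
After 11 hours and 34 minutes it is 7:59 PM in Warsaw.
Shift by the zone difference: 7:59 PM + 5:30 = 1:29 AM on Jan 27 in Yangon.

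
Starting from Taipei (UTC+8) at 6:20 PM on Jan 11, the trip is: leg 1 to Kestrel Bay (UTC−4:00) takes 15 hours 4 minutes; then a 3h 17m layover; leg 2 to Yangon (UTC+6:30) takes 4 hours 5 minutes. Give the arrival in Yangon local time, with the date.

Convert departure to UTC: 6:20 PM − 8:00 = 10:20 AM UTC on Jan 11.
Add 15 hours and 4 minutes leg 1 → 1:24 AM UTC (Jan 12).
Add 3 hours 17 minutes layover in Kestrel Bay → 4:41 AM UTC.
Add 4 hours and 5 minutes leg 2 → 8:46 AM UTC.
Yangon is UTC+6:30, so local arrival = 8:46 AM + 6:30 = 3:16 PM on Jan 12.

3:16 PM on January 12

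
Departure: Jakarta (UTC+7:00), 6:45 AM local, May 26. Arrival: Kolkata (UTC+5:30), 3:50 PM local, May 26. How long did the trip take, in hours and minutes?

Departure in UTC: 6:45 AM − 7:00 = 11:45 PM on May 25.
Arrival in UTC: 3:50 PM − 5:30 = 10:20 AM on May 26.
Elapsed = 10:20 AM − 11:45 PM (+1 day) = 10 hours 35 minutes.

10 hours 35 minutes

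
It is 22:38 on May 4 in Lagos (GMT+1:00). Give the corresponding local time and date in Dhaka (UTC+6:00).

03:38 on May 5

In UTC: 22:38 − 1:00 = 21:38 on May 4.
Dhaka is UTC+6:00: 21:38 + 6:00 = 03:38 on May 5.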